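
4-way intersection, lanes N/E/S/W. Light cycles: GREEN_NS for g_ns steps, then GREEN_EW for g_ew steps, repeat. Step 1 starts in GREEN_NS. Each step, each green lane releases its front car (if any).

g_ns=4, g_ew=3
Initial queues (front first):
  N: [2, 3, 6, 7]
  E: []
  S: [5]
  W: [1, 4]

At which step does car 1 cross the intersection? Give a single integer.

Step 1 [NS]: N:car2-GO,E:wait,S:car5-GO,W:wait | queues: N=3 E=0 S=0 W=2
Step 2 [NS]: N:car3-GO,E:wait,S:empty,W:wait | queues: N=2 E=0 S=0 W=2
Step 3 [NS]: N:car6-GO,E:wait,S:empty,W:wait | queues: N=1 E=0 S=0 W=2
Step 4 [NS]: N:car7-GO,E:wait,S:empty,W:wait | queues: N=0 E=0 S=0 W=2
Step 5 [EW]: N:wait,E:empty,S:wait,W:car1-GO | queues: N=0 E=0 S=0 W=1
Step 6 [EW]: N:wait,E:empty,S:wait,W:car4-GO | queues: N=0 E=0 S=0 W=0
Car 1 crosses at step 5

5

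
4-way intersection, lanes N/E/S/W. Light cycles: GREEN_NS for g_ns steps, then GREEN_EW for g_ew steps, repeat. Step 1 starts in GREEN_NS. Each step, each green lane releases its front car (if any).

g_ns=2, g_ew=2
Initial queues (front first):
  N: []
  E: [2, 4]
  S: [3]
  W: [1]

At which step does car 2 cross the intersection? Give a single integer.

Step 1 [NS]: N:empty,E:wait,S:car3-GO,W:wait | queues: N=0 E=2 S=0 W=1
Step 2 [NS]: N:empty,E:wait,S:empty,W:wait | queues: N=0 E=2 S=0 W=1
Step 3 [EW]: N:wait,E:car2-GO,S:wait,W:car1-GO | queues: N=0 E=1 S=0 W=0
Step 4 [EW]: N:wait,E:car4-GO,S:wait,W:empty | queues: N=0 E=0 S=0 W=0
Car 2 crosses at step 3

3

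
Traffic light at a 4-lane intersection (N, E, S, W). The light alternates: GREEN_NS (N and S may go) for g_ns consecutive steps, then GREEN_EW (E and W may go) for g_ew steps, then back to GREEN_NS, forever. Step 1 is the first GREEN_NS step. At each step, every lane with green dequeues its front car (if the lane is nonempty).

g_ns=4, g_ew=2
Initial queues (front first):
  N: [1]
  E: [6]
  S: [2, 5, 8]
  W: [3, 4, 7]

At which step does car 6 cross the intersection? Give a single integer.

Step 1 [NS]: N:car1-GO,E:wait,S:car2-GO,W:wait | queues: N=0 E=1 S=2 W=3
Step 2 [NS]: N:empty,E:wait,S:car5-GO,W:wait | queues: N=0 E=1 S=1 W=3
Step 3 [NS]: N:empty,E:wait,S:car8-GO,W:wait | queues: N=0 E=1 S=0 W=3
Step 4 [NS]: N:empty,E:wait,S:empty,W:wait | queues: N=0 E=1 S=0 W=3
Step 5 [EW]: N:wait,E:car6-GO,S:wait,W:car3-GO | queues: N=0 E=0 S=0 W=2
Step 6 [EW]: N:wait,E:empty,S:wait,W:car4-GO | queues: N=0 E=0 S=0 W=1
Step 7 [NS]: N:empty,E:wait,S:empty,W:wait | queues: N=0 E=0 S=0 W=1
Step 8 [NS]: N:empty,E:wait,S:empty,W:wait | queues: N=0 E=0 S=0 W=1
Step 9 [NS]: N:empty,E:wait,S:empty,W:wait | queues: N=0 E=0 S=0 W=1
Step 10 [NS]: N:empty,E:wait,S:empty,W:wait | queues: N=0 E=0 S=0 W=1
Step 11 [EW]: N:wait,E:empty,S:wait,W:car7-GO | queues: N=0 E=0 S=0 W=0
Car 6 crosses at step 5

5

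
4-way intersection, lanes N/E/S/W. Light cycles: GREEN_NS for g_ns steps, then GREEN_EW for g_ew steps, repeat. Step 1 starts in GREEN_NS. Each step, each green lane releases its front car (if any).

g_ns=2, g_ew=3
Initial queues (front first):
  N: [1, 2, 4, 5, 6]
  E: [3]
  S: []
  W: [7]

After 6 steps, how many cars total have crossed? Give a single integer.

Step 1 [NS]: N:car1-GO,E:wait,S:empty,W:wait | queues: N=4 E=1 S=0 W=1
Step 2 [NS]: N:car2-GO,E:wait,S:empty,W:wait | queues: N=3 E=1 S=0 W=1
Step 3 [EW]: N:wait,E:car3-GO,S:wait,W:car7-GO | queues: N=3 E=0 S=0 W=0
Step 4 [EW]: N:wait,E:empty,S:wait,W:empty | queues: N=3 E=0 S=0 W=0
Step 5 [EW]: N:wait,E:empty,S:wait,W:empty | queues: N=3 E=0 S=0 W=0
Step 6 [NS]: N:car4-GO,E:wait,S:empty,W:wait | queues: N=2 E=0 S=0 W=0
Cars crossed by step 6: 5

Answer: 5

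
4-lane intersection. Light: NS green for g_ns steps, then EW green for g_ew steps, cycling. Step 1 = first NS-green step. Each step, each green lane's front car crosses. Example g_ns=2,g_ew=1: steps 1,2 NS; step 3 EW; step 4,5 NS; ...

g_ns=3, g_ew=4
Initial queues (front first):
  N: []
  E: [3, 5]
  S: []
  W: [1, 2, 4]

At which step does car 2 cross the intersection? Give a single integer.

Step 1 [NS]: N:empty,E:wait,S:empty,W:wait | queues: N=0 E=2 S=0 W=3
Step 2 [NS]: N:empty,E:wait,S:empty,W:wait | queues: N=0 E=2 S=0 W=3
Step 3 [NS]: N:empty,E:wait,S:empty,W:wait | queues: N=0 E=2 S=0 W=3
Step 4 [EW]: N:wait,E:car3-GO,S:wait,W:car1-GO | queues: N=0 E=1 S=0 W=2
Step 5 [EW]: N:wait,E:car5-GO,S:wait,W:car2-GO | queues: N=0 E=0 S=0 W=1
Step 6 [EW]: N:wait,E:empty,S:wait,W:car4-GO | queues: N=0 E=0 S=0 W=0
Car 2 crosses at step 5

5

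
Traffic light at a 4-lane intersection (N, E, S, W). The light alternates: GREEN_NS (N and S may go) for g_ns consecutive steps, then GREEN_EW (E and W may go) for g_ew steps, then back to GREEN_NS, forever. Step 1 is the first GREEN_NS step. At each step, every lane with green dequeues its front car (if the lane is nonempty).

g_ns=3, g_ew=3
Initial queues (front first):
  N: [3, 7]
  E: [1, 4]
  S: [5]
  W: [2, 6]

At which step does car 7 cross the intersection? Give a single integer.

Step 1 [NS]: N:car3-GO,E:wait,S:car5-GO,W:wait | queues: N=1 E=2 S=0 W=2
Step 2 [NS]: N:car7-GO,E:wait,S:empty,W:wait | queues: N=0 E=2 S=0 W=2
Step 3 [NS]: N:empty,E:wait,S:empty,W:wait | queues: N=0 E=2 S=0 W=2
Step 4 [EW]: N:wait,E:car1-GO,S:wait,W:car2-GO | queues: N=0 E=1 S=0 W=1
Step 5 [EW]: N:wait,E:car4-GO,S:wait,W:car6-GO | queues: N=0 E=0 S=0 W=0
Car 7 crosses at step 2

2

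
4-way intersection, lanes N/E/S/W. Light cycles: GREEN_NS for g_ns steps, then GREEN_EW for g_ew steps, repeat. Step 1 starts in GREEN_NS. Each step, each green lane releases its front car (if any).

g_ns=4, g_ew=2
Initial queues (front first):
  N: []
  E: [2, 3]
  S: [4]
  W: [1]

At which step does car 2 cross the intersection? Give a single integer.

Step 1 [NS]: N:empty,E:wait,S:car4-GO,W:wait | queues: N=0 E=2 S=0 W=1
Step 2 [NS]: N:empty,E:wait,S:empty,W:wait | queues: N=0 E=2 S=0 W=1
Step 3 [NS]: N:empty,E:wait,S:empty,W:wait | queues: N=0 E=2 S=0 W=1
Step 4 [NS]: N:empty,E:wait,S:empty,W:wait | queues: N=0 E=2 S=0 W=1
Step 5 [EW]: N:wait,E:car2-GO,S:wait,W:car1-GO | queues: N=0 E=1 S=0 W=0
Step 6 [EW]: N:wait,E:car3-GO,S:wait,W:empty | queues: N=0 E=0 S=0 W=0
Car 2 crosses at step 5

5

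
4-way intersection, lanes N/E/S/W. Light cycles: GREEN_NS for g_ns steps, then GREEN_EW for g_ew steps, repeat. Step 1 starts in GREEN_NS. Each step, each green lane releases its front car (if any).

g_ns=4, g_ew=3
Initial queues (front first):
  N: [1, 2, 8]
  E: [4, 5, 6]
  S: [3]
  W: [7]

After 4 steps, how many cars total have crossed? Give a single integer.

Answer: 4

Derivation:
Step 1 [NS]: N:car1-GO,E:wait,S:car3-GO,W:wait | queues: N=2 E=3 S=0 W=1
Step 2 [NS]: N:car2-GO,E:wait,S:empty,W:wait | queues: N=1 E=3 S=0 W=1
Step 3 [NS]: N:car8-GO,E:wait,S:empty,W:wait | queues: N=0 E=3 S=0 W=1
Step 4 [NS]: N:empty,E:wait,S:empty,W:wait | queues: N=0 E=3 S=0 W=1
Cars crossed by step 4: 4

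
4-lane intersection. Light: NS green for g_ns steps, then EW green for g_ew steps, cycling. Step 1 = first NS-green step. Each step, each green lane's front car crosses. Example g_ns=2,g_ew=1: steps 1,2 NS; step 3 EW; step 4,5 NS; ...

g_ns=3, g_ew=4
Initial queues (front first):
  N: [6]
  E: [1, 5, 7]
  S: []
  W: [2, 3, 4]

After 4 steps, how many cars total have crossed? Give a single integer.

Answer: 3

Derivation:
Step 1 [NS]: N:car6-GO,E:wait,S:empty,W:wait | queues: N=0 E=3 S=0 W=3
Step 2 [NS]: N:empty,E:wait,S:empty,W:wait | queues: N=0 E=3 S=0 W=3
Step 3 [NS]: N:empty,E:wait,S:empty,W:wait | queues: N=0 E=3 S=0 W=3
Step 4 [EW]: N:wait,E:car1-GO,S:wait,W:car2-GO | queues: N=0 E=2 S=0 W=2
Cars crossed by step 4: 3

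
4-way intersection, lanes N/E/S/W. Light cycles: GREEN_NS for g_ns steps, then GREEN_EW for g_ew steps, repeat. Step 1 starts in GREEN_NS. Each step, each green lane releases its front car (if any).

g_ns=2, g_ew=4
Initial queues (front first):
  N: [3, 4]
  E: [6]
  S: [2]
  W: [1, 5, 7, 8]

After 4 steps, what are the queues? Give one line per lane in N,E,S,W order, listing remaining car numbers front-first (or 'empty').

Step 1 [NS]: N:car3-GO,E:wait,S:car2-GO,W:wait | queues: N=1 E=1 S=0 W=4
Step 2 [NS]: N:car4-GO,E:wait,S:empty,W:wait | queues: N=0 E=1 S=0 W=4
Step 3 [EW]: N:wait,E:car6-GO,S:wait,W:car1-GO | queues: N=0 E=0 S=0 W=3
Step 4 [EW]: N:wait,E:empty,S:wait,W:car5-GO | queues: N=0 E=0 S=0 W=2

N: empty
E: empty
S: empty
W: 7 8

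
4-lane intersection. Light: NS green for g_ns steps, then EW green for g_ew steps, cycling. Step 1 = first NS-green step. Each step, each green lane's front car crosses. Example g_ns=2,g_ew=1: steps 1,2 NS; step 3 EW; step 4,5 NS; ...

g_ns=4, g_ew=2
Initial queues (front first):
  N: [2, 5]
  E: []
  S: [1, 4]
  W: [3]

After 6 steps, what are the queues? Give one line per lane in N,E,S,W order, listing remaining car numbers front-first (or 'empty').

Step 1 [NS]: N:car2-GO,E:wait,S:car1-GO,W:wait | queues: N=1 E=0 S=1 W=1
Step 2 [NS]: N:car5-GO,E:wait,S:car4-GO,W:wait | queues: N=0 E=0 S=0 W=1
Step 3 [NS]: N:empty,E:wait,S:empty,W:wait | queues: N=0 E=0 S=0 W=1
Step 4 [NS]: N:empty,E:wait,S:empty,W:wait | queues: N=0 E=0 S=0 W=1
Step 5 [EW]: N:wait,E:empty,S:wait,W:car3-GO | queues: N=0 E=0 S=0 W=0

N: empty
E: empty
S: empty
W: empty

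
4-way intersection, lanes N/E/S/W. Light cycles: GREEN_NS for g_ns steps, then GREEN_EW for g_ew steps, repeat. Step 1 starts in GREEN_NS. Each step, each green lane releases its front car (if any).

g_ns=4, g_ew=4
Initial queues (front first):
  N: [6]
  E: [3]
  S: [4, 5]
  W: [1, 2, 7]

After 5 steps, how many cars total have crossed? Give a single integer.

Answer: 5

Derivation:
Step 1 [NS]: N:car6-GO,E:wait,S:car4-GO,W:wait | queues: N=0 E=1 S=1 W=3
Step 2 [NS]: N:empty,E:wait,S:car5-GO,W:wait | queues: N=0 E=1 S=0 W=3
Step 3 [NS]: N:empty,E:wait,S:empty,W:wait | queues: N=0 E=1 S=0 W=3
Step 4 [NS]: N:empty,E:wait,S:empty,W:wait | queues: N=0 E=1 S=0 W=3
Step 5 [EW]: N:wait,E:car3-GO,S:wait,W:car1-GO | queues: N=0 E=0 S=0 W=2
Cars crossed by step 5: 5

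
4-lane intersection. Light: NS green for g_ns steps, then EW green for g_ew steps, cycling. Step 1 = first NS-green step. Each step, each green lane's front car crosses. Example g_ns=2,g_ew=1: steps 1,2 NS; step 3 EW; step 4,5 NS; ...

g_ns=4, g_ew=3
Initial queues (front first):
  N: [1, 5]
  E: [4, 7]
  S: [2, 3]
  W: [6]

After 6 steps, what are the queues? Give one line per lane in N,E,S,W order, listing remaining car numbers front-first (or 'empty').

Step 1 [NS]: N:car1-GO,E:wait,S:car2-GO,W:wait | queues: N=1 E=2 S=1 W=1
Step 2 [NS]: N:car5-GO,E:wait,S:car3-GO,W:wait | queues: N=0 E=2 S=0 W=1
Step 3 [NS]: N:empty,E:wait,S:empty,W:wait | queues: N=0 E=2 S=0 W=1
Step 4 [NS]: N:empty,E:wait,S:empty,W:wait | queues: N=0 E=2 S=0 W=1
Step 5 [EW]: N:wait,E:car4-GO,S:wait,W:car6-GO | queues: N=0 E=1 S=0 W=0
Step 6 [EW]: N:wait,E:car7-GO,S:wait,W:empty | queues: N=0 E=0 S=0 W=0

N: empty
E: empty
S: empty
W: empty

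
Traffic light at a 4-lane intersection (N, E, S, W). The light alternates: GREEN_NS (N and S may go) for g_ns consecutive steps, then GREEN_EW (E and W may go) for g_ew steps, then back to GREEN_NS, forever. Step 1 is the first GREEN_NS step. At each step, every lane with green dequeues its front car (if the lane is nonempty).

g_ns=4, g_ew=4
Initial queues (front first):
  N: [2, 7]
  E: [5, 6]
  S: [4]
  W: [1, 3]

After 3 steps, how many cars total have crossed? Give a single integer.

Step 1 [NS]: N:car2-GO,E:wait,S:car4-GO,W:wait | queues: N=1 E=2 S=0 W=2
Step 2 [NS]: N:car7-GO,E:wait,S:empty,W:wait | queues: N=0 E=2 S=0 W=2
Step 3 [NS]: N:empty,E:wait,S:empty,W:wait | queues: N=0 E=2 S=0 W=2
Cars crossed by step 3: 3

Answer: 3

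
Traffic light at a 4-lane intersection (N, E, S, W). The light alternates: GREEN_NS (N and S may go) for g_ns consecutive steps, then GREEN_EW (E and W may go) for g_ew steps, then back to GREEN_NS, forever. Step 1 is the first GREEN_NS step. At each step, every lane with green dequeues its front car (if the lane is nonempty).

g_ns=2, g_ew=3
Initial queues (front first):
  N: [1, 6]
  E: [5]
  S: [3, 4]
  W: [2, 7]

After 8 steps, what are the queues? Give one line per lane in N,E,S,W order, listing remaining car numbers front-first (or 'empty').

Step 1 [NS]: N:car1-GO,E:wait,S:car3-GO,W:wait | queues: N=1 E=1 S=1 W=2
Step 2 [NS]: N:car6-GO,E:wait,S:car4-GO,W:wait | queues: N=0 E=1 S=0 W=2
Step 3 [EW]: N:wait,E:car5-GO,S:wait,W:car2-GO | queues: N=0 E=0 S=0 W=1
Step 4 [EW]: N:wait,E:empty,S:wait,W:car7-GO | queues: N=0 E=0 S=0 W=0

N: empty
E: empty
S: empty
W: empty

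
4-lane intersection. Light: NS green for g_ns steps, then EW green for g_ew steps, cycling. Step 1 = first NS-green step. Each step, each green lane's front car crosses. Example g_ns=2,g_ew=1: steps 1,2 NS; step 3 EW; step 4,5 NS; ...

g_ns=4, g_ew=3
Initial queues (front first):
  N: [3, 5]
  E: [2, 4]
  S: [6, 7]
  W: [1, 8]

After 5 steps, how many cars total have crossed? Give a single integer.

Step 1 [NS]: N:car3-GO,E:wait,S:car6-GO,W:wait | queues: N=1 E=2 S=1 W=2
Step 2 [NS]: N:car5-GO,E:wait,S:car7-GO,W:wait | queues: N=0 E=2 S=0 W=2
Step 3 [NS]: N:empty,E:wait,S:empty,W:wait | queues: N=0 E=2 S=0 W=2
Step 4 [NS]: N:empty,E:wait,S:empty,W:wait | queues: N=0 E=2 S=0 W=2
Step 5 [EW]: N:wait,E:car2-GO,S:wait,W:car1-GO | queues: N=0 E=1 S=0 W=1
Cars crossed by step 5: 6

Answer: 6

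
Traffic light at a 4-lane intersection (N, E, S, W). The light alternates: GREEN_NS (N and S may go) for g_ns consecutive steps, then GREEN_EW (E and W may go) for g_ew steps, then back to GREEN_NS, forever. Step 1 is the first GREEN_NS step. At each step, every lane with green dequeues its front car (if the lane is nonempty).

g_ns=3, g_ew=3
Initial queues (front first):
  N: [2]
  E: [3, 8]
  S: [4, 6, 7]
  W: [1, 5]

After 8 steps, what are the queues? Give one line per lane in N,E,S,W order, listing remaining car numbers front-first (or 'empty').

Step 1 [NS]: N:car2-GO,E:wait,S:car4-GO,W:wait | queues: N=0 E=2 S=2 W=2
Step 2 [NS]: N:empty,E:wait,S:car6-GO,W:wait | queues: N=0 E=2 S=1 W=2
Step 3 [NS]: N:empty,E:wait,S:car7-GO,W:wait | queues: N=0 E=2 S=0 W=2
Step 4 [EW]: N:wait,E:car3-GO,S:wait,W:car1-GO | queues: N=0 E=1 S=0 W=1
Step 5 [EW]: N:wait,E:car8-GO,S:wait,W:car5-GO | queues: N=0 E=0 S=0 W=0

N: empty
E: empty
S: empty
W: empty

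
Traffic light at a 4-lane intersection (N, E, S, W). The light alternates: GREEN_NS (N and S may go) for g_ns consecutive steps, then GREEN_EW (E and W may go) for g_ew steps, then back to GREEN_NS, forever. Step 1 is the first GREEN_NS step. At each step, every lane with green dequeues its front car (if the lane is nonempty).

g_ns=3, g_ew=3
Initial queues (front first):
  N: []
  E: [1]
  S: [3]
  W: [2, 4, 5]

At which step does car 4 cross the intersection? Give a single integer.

Step 1 [NS]: N:empty,E:wait,S:car3-GO,W:wait | queues: N=0 E=1 S=0 W=3
Step 2 [NS]: N:empty,E:wait,S:empty,W:wait | queues: N=0 E=1 S=0 W=3
Step 3 [NS]: N:empty,E:wait,S:empty,W:wait | queues: N=0 E=1 S=0 W=3
Step 4 [EW]: N:wait,E:car1-GO,S:wait,W:car2-GO | queues: N=0 E=0 S=0 W=2
Step 5 [EW]: N:wait,E:empty,S:wait,W:car4-GO | queues: N=0 E=0 S=0 W=1
Step 6 [EW]: N:wait,E:empty,S:wait,W:car5-GO | queues: N=0 E=0 S=0 W=0
Car 4 crosses at step 5

5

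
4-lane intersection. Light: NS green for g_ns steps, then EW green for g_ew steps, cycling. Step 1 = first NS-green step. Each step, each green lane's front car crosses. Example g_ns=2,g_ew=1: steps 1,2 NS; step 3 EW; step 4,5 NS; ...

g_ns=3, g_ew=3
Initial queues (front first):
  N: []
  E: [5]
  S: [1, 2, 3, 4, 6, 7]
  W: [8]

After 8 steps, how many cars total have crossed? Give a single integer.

Answer: 7

Derivation:
Step 1 [NS]: N:empty,E:wait,S:car1-GO,W:wait | queues: N=0 E=1 S=5 W=1
Step 2 [NS]: N:empty,E:wait,S:car2-GO,W:wait | queues: N=0 E=1 S=4 W=1
Step 3 [NS]: N:empty,E:wait,S:car3-GO,W:wait | queues: N=0 E=1 S=3 W=1
Step 4 [EW]: N:wait,E:car5-GO,S:wait,W:car8-GO | queues: N=0 E=0 S=3 W=0
Step 5 [EW]: N:wait,E:empty,S:wait,W:empty | queues: N=0 E=0 S=3 W=0
Step 6 [EW]: N:wait,E:empty,S:wait,W:empty | queues: N=0 E=0 S=3 W=0
Step 7 [NS]: N:empty,E:wait,S:car4-GO,W:wait | queues: N=0 E=0 S=2 W=0
Step 8 [NS]: N:empty,E:wait,S:car6-GO,W:wait | queues: N=0 E=0 S=1 W=0
Cars crossed by step 8: 7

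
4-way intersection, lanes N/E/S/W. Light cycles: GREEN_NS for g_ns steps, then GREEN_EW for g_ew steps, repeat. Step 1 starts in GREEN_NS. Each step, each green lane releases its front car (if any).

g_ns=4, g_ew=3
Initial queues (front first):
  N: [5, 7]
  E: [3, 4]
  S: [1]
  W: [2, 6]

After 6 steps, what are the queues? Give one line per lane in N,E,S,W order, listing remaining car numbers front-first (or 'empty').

Step 1 [NS]: N:car5-GO,E:wait,S:car1-GO,W:wait | queues: N=1 E=2 S=0 W=2
Step 2 [NS]: N:car7-GO,E:wait,S:empty,W:wait | queues: N=0 E=2 S=0 W=2
Step 3 [NS]: N:empty,E:wait,S:empty,W:wait | queues: N=0 E=2 S=0 W=2
Step 4 [NS]: N:empty,E:wait,S:empty,W:wait | queues: N=0 E=2 S=0 W=2
Step 5 [EW]: N:wait,E:car3-GO,S:wait,W:car2-GO | queues: N=0 E=1 S=0 W=1
Step 6 [EW]: N:wait,E:car4-GO,S:wait,W:car6-GO | queues: N=0 E=0 S=0 W=0

N: empty
E: empty
S: empty
W: empty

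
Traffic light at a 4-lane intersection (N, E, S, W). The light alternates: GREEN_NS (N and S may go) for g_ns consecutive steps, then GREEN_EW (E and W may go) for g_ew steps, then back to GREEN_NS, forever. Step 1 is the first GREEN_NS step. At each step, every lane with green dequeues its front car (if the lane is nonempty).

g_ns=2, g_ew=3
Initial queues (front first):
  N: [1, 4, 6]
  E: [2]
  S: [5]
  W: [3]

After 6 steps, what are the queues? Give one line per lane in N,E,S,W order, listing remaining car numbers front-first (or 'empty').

Step 1 [NS]: N:car1-GO,E:wait,S:car5-GO,W:wait | queues: N=2 E=1 S=0 W=1
Step 2 [NS]: N:car4-GO,E:wait,S:empty,W:wait | queues: N=1 E=1 S=0 W=1
Step 3 [EW]: N:wait,E:car2-GO,S:wait,W:car3-GO | queues: N=1 E=0 S=0 W=0
Step 4 [EW]: N:wait,E:empty,S:wait,W:empty | queues: N=1 E=0 S=0 W=0
Step 5 [EW]: N:wait,E:empty,S:wait,W:empty | queues: N=1 E=0 S=0 W=0
Step 6 [NS]: N:car6-GO,E:wait,S:empty,W:wait | queues: N=0 E=0 S=0 W=0

N: empty
E: empty
S: empty
W: empty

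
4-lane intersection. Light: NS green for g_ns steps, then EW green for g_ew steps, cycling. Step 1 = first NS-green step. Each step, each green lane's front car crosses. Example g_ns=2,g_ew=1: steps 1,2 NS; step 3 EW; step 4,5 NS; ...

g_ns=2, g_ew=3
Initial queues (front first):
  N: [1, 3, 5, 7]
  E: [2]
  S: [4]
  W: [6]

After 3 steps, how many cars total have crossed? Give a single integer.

Step 1 [NS]: N:car1-GO,E:wait,S:car4-GO,W:wait | queues: N=3 E=1 S=0 W=1
Step 2 [NS]: N:car3-GO,E:wait,S:empty,W:wait | queues: N=2 E=1 S=0 W=1
Step 3 [EW]: N:wait,E:car2-GO,S:wait,W:car6-GO | queues: N=2 E=0 S=0 W=0
Cars crossed by step 3: 5

Answer: 5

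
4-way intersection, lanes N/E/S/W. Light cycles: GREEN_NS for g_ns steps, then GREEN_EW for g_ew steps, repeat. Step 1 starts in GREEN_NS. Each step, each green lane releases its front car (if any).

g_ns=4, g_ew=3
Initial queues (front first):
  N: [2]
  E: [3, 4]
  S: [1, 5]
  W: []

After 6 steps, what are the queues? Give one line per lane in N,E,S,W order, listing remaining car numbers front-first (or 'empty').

Step 1 [NS]: N:car2-GO,E:wait,S:car1-GO,W:wait | queues: N=0 E=2 S=1 W=0
Step 2 [NS]: N:empty,E:wait,S:car5-GO,W:wait | queues: N=0 E=2 S=0 W=0
Step 3 [NS]: N:empty,E:wait,S:empty,W:wait | queues: N=0 E=2 S=0 W=0
Step 4 [NS]: N:empty,E:wait,S:empty,W:wait | queues: N=0 E=2 S=0 W=0
Step 5 [EW]: N:wait,E:car3-GO,S:wait,W:empty | queues: N=0 E=1 S=0 W=0
Step 6 [EW]: N:wait,E:car4-GO,S:wait,W:empty | queues: N=0 E=0 S=0 W=0

N: empty
E: empty
S: empty
W: empty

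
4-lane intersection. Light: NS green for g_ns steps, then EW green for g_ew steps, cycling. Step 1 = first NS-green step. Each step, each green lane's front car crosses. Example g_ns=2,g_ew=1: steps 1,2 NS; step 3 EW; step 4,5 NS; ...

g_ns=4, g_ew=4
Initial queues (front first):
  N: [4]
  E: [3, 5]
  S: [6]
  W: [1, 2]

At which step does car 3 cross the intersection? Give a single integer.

Step 1 [NS]: N:car4-GO,E:wait,S:car6-GO,W:wait | queues: N=0 E=2 S=0 W=2
Step 2 [NS]: N:empty,E:wait,S:empty,W:wait | queues: N=0 E=2 S=0 W=2
Step 3 [NS]: N:empty,E:wait,S:empty,W:wait | queues: N=0 E=2 S=0 W=2
Step 4 [NS]: N:empty,E:wait,S:empty,W:wait | queues: N=0 E=2 S=0 W=2
Step 5 [EW]: N:wait,E:car3-GO,S:wait,W:car1-GO | queues: N=0 E=1 S=0 W=1
Step 6 [EW]: N:wait,E:car5-GO,S:wait,W:car2-GO | queues: N=0 E=0 S=0 W=0
Car 3 crosses at step 5

5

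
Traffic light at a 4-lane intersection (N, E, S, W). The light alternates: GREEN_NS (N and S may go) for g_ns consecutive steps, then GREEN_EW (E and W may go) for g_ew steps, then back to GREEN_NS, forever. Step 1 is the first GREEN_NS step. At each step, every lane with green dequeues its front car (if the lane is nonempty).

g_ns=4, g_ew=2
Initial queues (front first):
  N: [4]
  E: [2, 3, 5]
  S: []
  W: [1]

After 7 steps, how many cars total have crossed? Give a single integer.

Answer: 4

Derivation:
Step 1 [NS]: N:car4-GO,E:wait,S:empty,W:wait | queues: N=0 E=3 S=0 W=1
Step 2 [NS]: N:empty,E:wait,S:empty,W:wait | queues: N=0 E=3 S=0 W=1
Step 3 [NS]: N:empty,E:wait,S:empty,W:wait | queues: N=0 E=3 S=0 W=1
Step 4 [NS]: N:empty,E:wait,S:empty,W:wait | queues: N=0 E=3 S=0 W=1
Step 5 [EW]: N:wait,E:car2-GO,S:wait,W:car1-GO | queues: N=0 E=2 S=0 W=0
Step 6 [EW]: N:wait,E:car3-GO,S:wait,W:empty | queues: N=0 E=1 S=0 W=0
Step 7 [NS]: N:empty,E:wait,S:empty,W:wait | queues: N=0 E=1 S=0 W=0
Cars crossed by step 7: 4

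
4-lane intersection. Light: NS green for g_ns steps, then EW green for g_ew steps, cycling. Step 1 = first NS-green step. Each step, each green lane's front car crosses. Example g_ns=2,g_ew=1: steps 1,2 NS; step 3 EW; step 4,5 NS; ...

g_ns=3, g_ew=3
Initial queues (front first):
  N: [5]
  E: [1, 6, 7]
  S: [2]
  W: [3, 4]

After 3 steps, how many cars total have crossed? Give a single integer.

Answer: 2

Derivation:
Step 1 [NS]: N:car5-GO,E:wait,S:car2-GO,W:wait | queues: N=0 E=3 S=0 W=2
Step 2 [NS]: N:empty,E:wait,S:empty,W:wait | queues: N=0 E=3 S=0 W=2
Step 3 [NS]: N:empty,E:wait,S:empty,W:wait | queues: N=0 E=3 S=0 W=2
Cars crossed by step 3: 2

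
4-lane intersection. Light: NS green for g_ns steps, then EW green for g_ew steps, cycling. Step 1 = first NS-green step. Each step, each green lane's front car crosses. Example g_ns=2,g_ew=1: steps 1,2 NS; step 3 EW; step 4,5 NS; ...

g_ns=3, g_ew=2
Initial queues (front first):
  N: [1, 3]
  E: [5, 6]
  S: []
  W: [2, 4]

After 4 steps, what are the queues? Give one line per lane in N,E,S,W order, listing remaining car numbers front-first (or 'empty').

Step 1 [NS]: N:car1-GO,E:wait,S:empty,W:wait | queues: N=1 E=2 S=0 W=2
Step 2 [NS]: N:car3-GO,E:wait,S:empty,W:wait | queues: N=0 E=2 S=0 W=2
Step 3 [NS]: N:empty,E:wait,S:empty,W:wait | queues: N=0 E=2 S=0 W=2
Step 4 [EW]: N:wait,E:car5-GO,S:wait,W:car2-GO | queues: N=0 E=1 S=0 W=1

N: empty
E: 6
S: empty
W: 4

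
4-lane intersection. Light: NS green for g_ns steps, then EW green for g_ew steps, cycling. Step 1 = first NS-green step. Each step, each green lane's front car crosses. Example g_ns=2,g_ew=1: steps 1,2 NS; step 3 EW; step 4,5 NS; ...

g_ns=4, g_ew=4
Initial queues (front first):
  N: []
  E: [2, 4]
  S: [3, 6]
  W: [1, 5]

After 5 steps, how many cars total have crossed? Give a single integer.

Step 1 [NS]: N:empty,E:wait,S:car3-GO,W:wait | queues: N=0 E=2 S=1 W=2
Step 2 [NS]: N:empty,E:wait,S:car6-GO,W:wait | queues: N=0 E=2 S=0 W=2
Step 3 [NS]: N:empty,E:wait,S:empty,W:wait | queues: N=0 E=2 S=0 W=2
Step 4 [NS]: N:empty,E:wait,S:empty,W:wait | queues: N=0 E=2 S=0 W=2
Step 5 [EW]: N:wait,E:car2-GO,S:wait,W:car1-GO | queues: N=0 E=1 S=0 W=1
Cars crossed by step 5: 4

Answer: 4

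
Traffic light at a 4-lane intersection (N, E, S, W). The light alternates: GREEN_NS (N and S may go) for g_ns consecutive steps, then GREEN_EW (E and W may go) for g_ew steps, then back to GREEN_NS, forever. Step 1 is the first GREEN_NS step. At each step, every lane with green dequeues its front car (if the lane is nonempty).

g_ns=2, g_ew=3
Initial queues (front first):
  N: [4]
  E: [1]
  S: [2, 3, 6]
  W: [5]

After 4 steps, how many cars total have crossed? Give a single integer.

Answer: 5

Derivation:
Step 1 [NS]: N:car4-GO,E:wait,S:car2-GO,W:wait | queues: N=0 E=1 S=2 W=1
Step 2 [NS]: N:empty,E:wait,S:car3-GO,W:wait | queues: N=0 E=1 S=1 W=1
Step 3 [EW]: N:wait,E:car1-GO,S:wait,W:car5-GO | queues: N=0 E=0 S=1 W=0
Step 4 [EW]: N:wait,E:empty,S:wait,W:empty | queues: N=0 E=0 S=1 W=0
Cars crossed by step 4: 5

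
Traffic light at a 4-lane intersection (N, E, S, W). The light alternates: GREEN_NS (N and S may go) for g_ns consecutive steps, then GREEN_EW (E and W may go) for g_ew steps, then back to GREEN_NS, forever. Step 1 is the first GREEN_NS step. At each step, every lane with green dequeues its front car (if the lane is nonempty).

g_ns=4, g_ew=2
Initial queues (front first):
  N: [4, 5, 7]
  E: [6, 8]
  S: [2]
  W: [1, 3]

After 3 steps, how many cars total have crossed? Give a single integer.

Step 1 [NS]: N:car4-GO,E:wait,S:car2-GO,W:wait | queues: N=2 E=2 S=0 W=2
Step 2 [NS]: N:car5-GO,E:wait,S:empty,W:wait | queues: N=1 E=2 S=0 W=2
Step 3 [NS]: N:car7-GO,E:wait,S:empty,W:wait | queues: N=0 E=2 S=0 W=2
Cars crossed by step 3: 4

Answer: 4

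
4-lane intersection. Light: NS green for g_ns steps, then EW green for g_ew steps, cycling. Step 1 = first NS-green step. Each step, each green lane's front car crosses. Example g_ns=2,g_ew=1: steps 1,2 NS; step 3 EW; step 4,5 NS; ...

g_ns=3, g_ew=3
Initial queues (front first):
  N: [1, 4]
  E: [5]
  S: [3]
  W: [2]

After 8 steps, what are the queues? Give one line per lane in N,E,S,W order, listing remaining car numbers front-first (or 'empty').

Step 1 [NS]: N:car1-GO,E:wait,S:car3-GO,W:wait | queues: N=1 E=1 S=0 W=1
Step 2 [NS]: N:car4-GO,E:wait,S:empty,W:wait | queues: N=0 E=1 S=0 W=1
Step 3 [NS]: N:empty,E:wait,S:empty,W:wait | queues: N=0 E=1 S=0 W=1
Step 4 [EW]: N:wait,E:car5-GO,S:wait,W:car2-GO | queues: N=0 E=0 S=0 W=0

N: empty
E: empty
S: empty
W: empty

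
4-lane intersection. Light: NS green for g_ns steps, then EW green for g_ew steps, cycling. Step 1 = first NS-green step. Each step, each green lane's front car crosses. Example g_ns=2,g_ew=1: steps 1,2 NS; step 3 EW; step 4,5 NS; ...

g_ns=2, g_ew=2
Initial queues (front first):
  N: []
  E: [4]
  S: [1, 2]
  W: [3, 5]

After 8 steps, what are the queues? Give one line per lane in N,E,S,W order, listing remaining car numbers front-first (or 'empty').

Step 1 [NS]: N:empty,E:wait,S:car1-GO,W:wait | queues: N=0 E=1 S=1 W=2
Step 2 [NS]: N:empty,E:wait,S:car2-GO,W:wait | queues: N=0 E=1 S=0 W=2
Step 3 [EW]: N:wait,E:car4-GO,S:wait,W:car3-GO | queues: N=0 E=0 S=0 W=1
Step 4 [EW]: N:wait,E:empty,S:wait,W:car5-GO | queues: N=0 E=0 S=0 W=0

N: empty
E: empty
S: empty
W: empty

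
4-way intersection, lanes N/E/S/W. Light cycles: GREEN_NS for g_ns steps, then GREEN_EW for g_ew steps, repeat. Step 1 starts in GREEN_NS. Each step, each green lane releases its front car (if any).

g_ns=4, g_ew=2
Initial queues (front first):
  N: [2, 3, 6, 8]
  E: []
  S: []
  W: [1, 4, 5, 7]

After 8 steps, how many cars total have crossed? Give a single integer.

Answer: 6

Derivation:
Step 1 [NS]: N:car2-GO,E:wait,S:empty,W:wait | queues: N=3 E=0 S=0 W=4
Step 2 [NS]: N:car3-GO,E:wait,S:empty,W:wait | queues: N=2 E=0 S=0 W=4
Step 3 [NS]: N:car6-GO,E:wait,S:empty,W:wait | queues: N=1 E=0 S=0 W=4
Step 4 [NS]: N:car8-GO,E:wait,S:empty,W:wait | queues: N=0 E=0 S=0 W=4
Step 5 [EW]: N:wait,E:empty,S:wait,W:car1-GO | queues: N=0 E=0 S=0 W=3
Step 6 [EW]: N:wait,E:empty,S:wait,W:car4-GO | queues: N=0 E=0 S=0 W=2
Step 7 [NS]: N:empty,E:wait,S:empty,W:wait | queues: N=0 E=0 S=0 W=2
Step 8 [NS]: N:empty,E:wait,S:empty,W:wait | queues: N=0 E=0 S=0 W=2
Cars crossed by step 8: 6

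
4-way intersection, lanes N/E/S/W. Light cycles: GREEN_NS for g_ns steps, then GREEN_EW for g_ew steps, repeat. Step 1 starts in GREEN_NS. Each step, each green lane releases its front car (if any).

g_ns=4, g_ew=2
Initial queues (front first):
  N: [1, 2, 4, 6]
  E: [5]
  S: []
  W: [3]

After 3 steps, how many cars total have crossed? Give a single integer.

Answer: 3

Derivation:
Step 1 [NS]: N:car1-GO,E:wait,S:empty,W:wait | queues: N=3 E=1 S=0 W=1
Step 2 [NS]: N:car2-GO,E:wait,S:empty,W:wait | queues: N=2 E=1 S=0 W=1
Step 3 [NS]: N:car4-GO,E:wait,S:empty,W:wait | queues: N=1 E=1 S=0 W=1
Cars crossed by step 3: 3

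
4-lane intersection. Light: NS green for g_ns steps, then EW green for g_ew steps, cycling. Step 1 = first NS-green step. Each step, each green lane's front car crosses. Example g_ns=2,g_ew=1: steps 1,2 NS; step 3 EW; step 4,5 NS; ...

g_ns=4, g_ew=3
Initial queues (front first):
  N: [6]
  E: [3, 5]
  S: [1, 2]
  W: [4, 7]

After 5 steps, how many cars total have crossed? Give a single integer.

Answer: 5

Derivation:
Step 1 [NS]: N:car6-GO,E:wait,S:car1-GO,W:wait | queues: N=0 E=2 S=1 W=2
Step 2 [NS]: N:empty,E:wait,S:car2-GO,W:wait | queues: N=0 E=2 S=0 W=2
Step 3 [NS]: N:empty,E:wait,S:empty,W:wait | queues: N=0 E=2 S=0 W=2
Step 4 [NS]: N:empty,E:wait,S:empty,W:wait | queues: N=0 E=2 S=0 W=2
Step 5 [EW]: N:wait,E:car3-GO,S:wait,W:car4-GO | queues: N=0 E=1 S=0 W=1
Cars crossed by step 5: 5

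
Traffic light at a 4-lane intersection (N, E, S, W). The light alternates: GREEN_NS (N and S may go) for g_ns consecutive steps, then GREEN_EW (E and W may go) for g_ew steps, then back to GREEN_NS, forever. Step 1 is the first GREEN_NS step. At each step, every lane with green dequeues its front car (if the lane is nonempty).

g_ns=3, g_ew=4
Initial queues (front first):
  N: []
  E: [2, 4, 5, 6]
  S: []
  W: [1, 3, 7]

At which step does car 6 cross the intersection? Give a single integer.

Step 1 [NS]: N:empty,E:wait,S:empty,W:wait | queues: N=0 E=4 S=0 W=3
Step 2 [NS]: N:empty,E:wait,S:empty,W:wait | queues: N=0 E=4 S=0 W=3
Step 3 [NS]: N:empty,E:wait,S:empty,W:wait | queues: N=0 E=4 S=0 W=3
Step 4 [EW]: N:wait,E:car2-GO,S:wait,W:car1-GO | queues: N=0 E=3 S=0 W=2
Step 5 [EW]: N:wait,E:car4-GO,S:wait,W:car3-GO | queues: N=0 E=2 S=0 W=1
Step 6 [EW]: N:wait,E:car5-GO,S:wait,W:car7-GO | queues: N=0 E=1 S=0 W=0
Step 7 [EW]: N:wait,E:car6-GO,S:wait,W:empty | queues: N=0 E=0 S=0 W=0
Car 6 crosses at step 7

7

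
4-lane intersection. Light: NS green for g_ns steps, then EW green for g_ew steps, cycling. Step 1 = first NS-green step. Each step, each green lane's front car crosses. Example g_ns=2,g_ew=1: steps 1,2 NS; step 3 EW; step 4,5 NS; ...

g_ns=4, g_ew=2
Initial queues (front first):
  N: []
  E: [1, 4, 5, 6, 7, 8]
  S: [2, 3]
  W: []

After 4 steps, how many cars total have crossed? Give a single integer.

Step 1 [NS]: N:empty,E:wait,S:car2-GO,W:wait | queues: N=0 E=6 S=1 W=0
Step 2 [NS]: N:empty,E:wait,S:car3-GO,W:wait | queues: N=0 E=6 S=0 W=0
Step 3 [NS]: N:empty,E:wait,S:empty,W:wait | queues: N=0 E=6 S=0 W=0
Step 4 [NS]: N:empty,E:wait,S:empty,W:wait | queues: N=0 E=6 S=0 W=0
Cars crossed by step 4: 2

Answer: 2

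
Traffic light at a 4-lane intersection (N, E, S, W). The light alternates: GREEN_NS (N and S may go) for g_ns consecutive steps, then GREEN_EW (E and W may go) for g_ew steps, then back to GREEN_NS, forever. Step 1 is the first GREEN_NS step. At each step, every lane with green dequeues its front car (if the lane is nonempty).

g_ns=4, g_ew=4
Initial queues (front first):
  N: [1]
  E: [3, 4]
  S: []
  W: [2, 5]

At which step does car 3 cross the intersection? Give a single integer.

Step 1 [NS]: N:car1-GO,E:wait,S:empty,W:wait | queues: N=0 E=2 S=0 W=2
Step 2 [NS]: N:empty,E:wait,S:empty,W:wait | queues: N=0 E=2 S=0 W=2
Step 3 [NS]: N:empty,E:wait,S:empty,W:wait | queues: N=0 E=2 S=0 W=2
Step 4 [NS]: N:empty,E:wait,S:empty,W:wait | queues: N=0 E=2 S=0 W=2
Step 5 [EW]: N:wait,E:car3-GO,S:wait,W:car2-GO | queues: N=0 E=1 S=0 W=1
Step 6 [EW]: N:wait,E:car4-GO,S:wait,W:car5-GO | queues: N=0 E=0 S=0 W=0
Car 3 crosses at step 5

5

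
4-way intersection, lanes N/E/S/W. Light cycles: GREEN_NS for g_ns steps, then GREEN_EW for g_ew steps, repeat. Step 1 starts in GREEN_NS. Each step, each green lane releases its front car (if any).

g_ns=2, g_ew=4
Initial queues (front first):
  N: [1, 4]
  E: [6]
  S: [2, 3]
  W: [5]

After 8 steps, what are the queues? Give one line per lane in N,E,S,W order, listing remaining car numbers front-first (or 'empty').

Step 1 [NS]: N:car1-GO,E:wait,S:car2-GO,W:wait | queues: N=1 E=1 S=1 W=1
Step 2 [NS]: N:car4-GO,E:wait,S:car3-GO,W:wait | queues: N=0 E=1 S=0 W=1
Step 3 [EW]: N:wait,E:car6-GO,S:wait,W:car5-GO | queues: N=0 E=0 S=0 W=0

N: empty
E: empty
S: empty
W: empty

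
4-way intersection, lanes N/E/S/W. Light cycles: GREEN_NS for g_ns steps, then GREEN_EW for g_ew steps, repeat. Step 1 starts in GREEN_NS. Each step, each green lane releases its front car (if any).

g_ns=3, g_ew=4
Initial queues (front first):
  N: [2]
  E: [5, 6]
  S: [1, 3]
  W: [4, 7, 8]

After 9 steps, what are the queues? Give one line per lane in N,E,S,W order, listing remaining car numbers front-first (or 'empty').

Step 1 [NS]: N:car2-GO,E:wait,S:car1-GO,W:wait | queues: N=0 E=2 S=1 W=3
Step 2 [NS]: N:empty,E:wait,S:car3-GO,W:wait | queues: N=0 E=2 S=0 W=3
Step 3 [NS]: N:empty,E:wait,S:empty,W:wait | queues: N=0 E=2 S=0 W=3
Step 4 [EW]: N:wait,E:car5-GO,S:wait,W:car4-GO | queues: N=0 E=1 S=0 W=2
Step 5 [EW]: N:wait,E:car6-GO,S:wait,W:car7-GO | queues: N=0 E=0 S=0 W=1
Step 6 [EW]: N:wait,E:empty,S:wait,W:car8-GO | queues: N=0 E=0 S=0 W=0

N: empty
E: empty
S: empty
W: empty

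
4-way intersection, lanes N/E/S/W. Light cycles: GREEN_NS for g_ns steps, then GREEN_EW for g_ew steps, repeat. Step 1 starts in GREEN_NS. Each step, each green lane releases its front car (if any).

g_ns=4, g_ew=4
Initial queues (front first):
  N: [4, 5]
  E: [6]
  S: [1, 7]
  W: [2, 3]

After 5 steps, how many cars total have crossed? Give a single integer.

Step 1 [NS]: N:car4-GO,E:wait,S:car1-GO,W:wait | queues: N=1 E=1 S=1 W=2
Step 2 [NS]: N:car5-GO,E:wait,S:car7-GO,W:wait | queues: N=0 E=1 S=0 W=2
Step 3 [NS]: N:empty,E:wait,S:empty,W:wait | queues: N=0 E=1 S=0 W=2
Step 4 [NS]: N:empty,E:wait,S:empty,W:wait | queues: N=0 E=1 S=0 W=2
Step 5 [EW]: N:wait,E:car6-GO,S:wait,W:car2-GO | queues: N=0 E=0 S=0 W=1
Cars crossed by step 5: 6

Answer: 6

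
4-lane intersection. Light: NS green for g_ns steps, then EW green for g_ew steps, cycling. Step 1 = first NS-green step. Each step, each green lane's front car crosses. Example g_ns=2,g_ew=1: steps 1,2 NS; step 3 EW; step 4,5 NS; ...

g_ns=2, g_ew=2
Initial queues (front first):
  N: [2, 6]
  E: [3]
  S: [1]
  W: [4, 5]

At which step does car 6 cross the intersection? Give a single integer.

Step 1 [NS]: N:car2-GO,E:wait,S:car1-GO,W:wait | queues: N=1 E=1 S=0 W=2
Step 2 [NS]: N:car6-GO,E:wait,S:empty,W:wait | queues: N=0 E=1 S=0 W=2
Step 3 [EW]: N:wait,E:car3-GO,S:wait,W:car4-GO | queues: N=0 E=0 S=0 W=1
Step 4 [EW]: N:wait,E:empty,S:wait,W:car5-GO | queues: N=0 E=0 S=0 W=0
Car 6 crosses at step 2

2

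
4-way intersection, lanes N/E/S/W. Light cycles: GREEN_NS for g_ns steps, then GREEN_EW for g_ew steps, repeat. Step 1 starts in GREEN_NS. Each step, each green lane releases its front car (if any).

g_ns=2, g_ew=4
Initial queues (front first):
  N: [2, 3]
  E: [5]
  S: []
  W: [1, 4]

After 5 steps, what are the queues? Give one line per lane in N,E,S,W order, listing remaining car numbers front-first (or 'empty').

Step 1 [NS]: N:car2-GO,E:wait,S:empty,W:wait | queues: N=1 E=1 S=0 W=2
Step 2 [NS]: N:car3-GO,E:wait,S:empty,W:wait | queues: N=0 E=1 S=0 W=2
Step 3 [EW]: N:wait,E:car5-GO,S:wait,W:car1-GO | queues: N=0 E=0 S=0 W=1
Step 4 [EW]: N:wait,E:empty,S:wait,W:car4-GO | queues: N=0 E=0 S=0 W=0

N: empty
E: empty
S: empty
W: empty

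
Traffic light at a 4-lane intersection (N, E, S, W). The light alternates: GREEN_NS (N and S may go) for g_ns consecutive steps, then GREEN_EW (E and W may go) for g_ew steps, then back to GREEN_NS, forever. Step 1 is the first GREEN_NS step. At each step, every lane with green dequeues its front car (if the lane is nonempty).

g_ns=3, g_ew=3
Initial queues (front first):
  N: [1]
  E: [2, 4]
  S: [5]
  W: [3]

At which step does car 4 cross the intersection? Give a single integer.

Step 1 [NS]: N:car1-GO,E:wait,S:car5-GO,W:wait | queues: N=0 E=2 S=0 W=1
Step 2 [NS]: N:empty,E:wait,S:empty,W:wait | queues: N=0 E=2 S=0 W=1
Step 3 [NS]: N:empty,E:wait,S:empty,W:wait | queues: N=0 E=2 S=0 W=1
Step 4 [EW]: N:wait,E:car2-GO,S:wait,W:car3-GO | queues: N=0 E=1 S=0 W=0
Step 5 [EW]: N:wait,E:car4-GO,S:wait,W:empty | queues: N=0 E=0 S=0 W=0
Car 4 crosses at step 5

5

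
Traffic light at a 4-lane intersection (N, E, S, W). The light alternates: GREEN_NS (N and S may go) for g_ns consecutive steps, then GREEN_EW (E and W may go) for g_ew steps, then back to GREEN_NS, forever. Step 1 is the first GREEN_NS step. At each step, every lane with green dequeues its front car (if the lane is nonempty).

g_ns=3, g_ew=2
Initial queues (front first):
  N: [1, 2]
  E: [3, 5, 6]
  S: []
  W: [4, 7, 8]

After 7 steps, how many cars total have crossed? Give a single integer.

Step 1 [NS]: N:car1-GO,E:wait,S:empty,W:wait | queues: N=1 E=3 S=0 W=3
Step 2 [NS]: N:car2-GO,E:wait,S:empty,W:wait | queues: N=0 E=3 S=0 W=3
Step 3 [NS]: N:empty,E:wait,S:empty,W:wait | queues: N=0 E=3 S=0 W=3
Step 4 [EW]: N:wait,E:car3-GO,S:wait,W:car4-GO | queues: N=0 E=2 S=0 W=2
Step 5 [EW]: N:wait,E:car5-GO,S:wait,W:car7-GO | queues: N=0 E=1 S=0 W=1
Step 6 [NS]: N:empty,E:wait,S:empty,W:wait | queues: N=0 E=1 S=0 W=1
Step 7 [NS]: N:empty,E:wait,S:empty,W:wait | queues: N=0 E=1 S=0 W=1
Cars crossed by step 7: 6

Answer: 6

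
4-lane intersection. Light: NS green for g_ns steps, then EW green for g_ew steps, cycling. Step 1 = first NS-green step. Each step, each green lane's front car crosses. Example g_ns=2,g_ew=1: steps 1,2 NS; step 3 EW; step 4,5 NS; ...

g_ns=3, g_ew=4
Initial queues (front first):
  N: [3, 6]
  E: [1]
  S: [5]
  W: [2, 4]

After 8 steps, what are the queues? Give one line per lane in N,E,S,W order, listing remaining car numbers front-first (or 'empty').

Step 1 [NS]: N:car3-GO,E:wait,S:car5-GO,W:wait | queues: N=1 E=1 S=0 W=2
Step 2 [NS]: N:car6-GO,E:wait,S:empty,W:wait | queues: N=0 E=1 S=0 W=2
Step 3 [NS]: N:empty,E:wait,S:empty,W:wait | queues: N=0 E=1 S=0 W=2
Step 4 [EW]: N:wait,E:car1-GO,S:wait,W:car2-GO | queues: N=0 E=0 S=0 W=1
Step 5 [EW]: N:wait,E:empty,S:wait,W:car4-GO | queues: N=0 E=0 S=0 W=0

N: empty
E: empty
S: empty
W: empty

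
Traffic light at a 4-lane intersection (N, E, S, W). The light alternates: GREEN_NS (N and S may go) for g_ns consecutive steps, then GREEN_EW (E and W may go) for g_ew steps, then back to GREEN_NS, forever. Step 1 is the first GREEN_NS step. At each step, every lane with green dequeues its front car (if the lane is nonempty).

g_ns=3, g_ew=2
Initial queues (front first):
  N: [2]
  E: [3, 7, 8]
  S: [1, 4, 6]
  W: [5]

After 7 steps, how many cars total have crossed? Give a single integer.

Step 1 [NS]: N:car2-GO,E:wait,S:car1-GO,W:wait | queues: N=0 E=3 S=2 W=1
Step 2 [NS]: N:empty,E:wait,S:car4-GO,W:wait | queues: N=0 E=3 S=1 W=1
Step 3 [NS]: N:empty,E:wait,S:car6-GO,W:wait | queues: N=0 E=3 S=0 W=1
Step 4 [EW]: N:wait,E:car3-GO,S:wait,W:car5-GO | queues: N=0 E=2 S=0 W=0
Step 5 [EW]: N:wait,E:car7-GO,S:wait,W:empty | queues: N=0 E=1 S=0 W=0
Step 6 [NS]: N:empty,E:wait,S:empty,W:wait | queues: N=0 E=1 S=0 W=0
Step 7 [NS]: N:empty,E:wait,S:empty,W:wait | queues: N=0 E=1 S=0 W=0
Cars crossed by step 7: 7

Answer: 7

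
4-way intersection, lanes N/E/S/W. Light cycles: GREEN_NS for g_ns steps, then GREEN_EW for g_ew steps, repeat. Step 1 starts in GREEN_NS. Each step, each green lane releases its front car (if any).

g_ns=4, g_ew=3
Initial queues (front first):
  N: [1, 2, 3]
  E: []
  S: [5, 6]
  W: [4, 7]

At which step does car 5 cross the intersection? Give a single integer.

Step 1 [NS]: N:car1-GO,E:wait,S:car5-GO,W:wait | queues: N=2 E=0 S=1 W=2
Step 2 [NS]: N:car2-GO,E:wait,S:car6-GO,W:wait | queues: N=1 E=0 S=0 W=2
Step 3 [NS]: N:car3-GO,E:wait,S:empty,W:wait | queues: N=0 E=0 S=0 W=2
Step 4 [NS]: N:empty,E:wait,S:empty,W:wait | queues: N=0 E=0 S=0 W=2
Step 5 [EW]: N:wait,E:empty,S:wait,W:car4-GO | queues: N=0 E=0 S=0 W=1
Step 6 [EW]: N:wait,E:empty,S:wait,W:car7-GO | queues: N=0 E=0 S=0 W=0
Car 5 crosses at step 1

1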